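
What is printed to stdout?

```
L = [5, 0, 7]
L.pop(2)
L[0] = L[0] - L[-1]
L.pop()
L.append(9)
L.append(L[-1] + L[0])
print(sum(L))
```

28

pop(2) removes 7 → [5, 0]
L[0] = L[0]-L[-1] = 5-0 = 5 → [5, 0]
pop() removes 0 → [5]
append 9 → [5, 9]
append L[-1]+L[0] = 9+5 = 14 → [5, 9, 14]
sum = 28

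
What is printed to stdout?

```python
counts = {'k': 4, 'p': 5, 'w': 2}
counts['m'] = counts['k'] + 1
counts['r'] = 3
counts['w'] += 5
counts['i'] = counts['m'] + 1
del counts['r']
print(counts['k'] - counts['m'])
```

counts['m'] = counts['k']+1 = 5 → {'k': 4, 'p': 5, 'w': 2, 'm': 5}
counts['r'] = 3 → {'k': 4, 'p': 5, 'w': 2, 'm': 5, 'r': 3}
counts['w'] = 2+5 = 7 → {'k': 4, 'p': 5, 'w': 7, 'm': 5, 'r': 3}
counts['i'] = counts['m']+1 = 6 → {'k': 4, 'p': 5, 'w': 7, 'm': 5, 'r': 3, 'i': 6}
del 'r' → {'k': 4, 'p': 5, 'w': 7, 'm': 5, 'i': 6}
counts['k']-counts['m'] = 4-5 = -1

-1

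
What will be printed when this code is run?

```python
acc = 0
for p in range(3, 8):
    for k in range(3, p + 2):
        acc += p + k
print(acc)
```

p=3,k=3: acc = 0+6 = 6
p=3,k=4: acc = 6+7 = 13
p=4,k=3: acc = 13+7 = 20
p=4,k=4: acc = 20+8 = 28
p=4,k=5: acc = 28+9 = 37
p=5,k=3: acc = 37+8 = 45
p=5,k=4: acc = 45+9 = 54
p=5,k=5: acc = 54+10 = 64
p=5,k=6: acc = 64+11 = 75
p=6,k=3: acc = 75+9 = 84
p=6,k=4: acc = 84+10 = 94
p=6,k=5: acc = 94+11 = 105
p=6,k=6: acc = 105+12 = 117
p=6,k=7: acc = 117+13 = 130
p=7,k=3: acc = 130+10 = 140
p=7,k=4: acc = 140+11 = 151
p=7,k=5: acc = 151+12 = 163
p=7,k=6: acc = 163+13 = 176
p=7,k=7: acc = 176+14 = 190
p=7,k=8: acc = 190+15 = 205

205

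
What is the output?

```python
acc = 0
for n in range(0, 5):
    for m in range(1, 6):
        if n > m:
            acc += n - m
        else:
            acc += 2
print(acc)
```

n=0,m=1: not 0>1, acc = 0+2 = 2
n=0,m=2: not 0>2, acc = 2+2 = 4
n=0,m=3: not 0>3, acc = 4+2 = 6
n=0,m=4: not 0>4, acc = 6+2 = 8
n=0,m=5: not 0>5, acc = 8+2 = 10
n=1,m=1: not 1>1, acc = 10+2 = 12
n=1,m=2: not 1>2, acc = 12+2 = 14
n=1,m=3: not 1>3, acc = 14+2 = 16
n=1,m=4: not 1>4, acc = 16+2 = 18
n=1,m=5: not 1>5, acc = 18+2 = 20
n=2,m=1: 2>1, acc = 20+1 = 21
n=2,m=2: not 2>2, acc = 21+2 = 23
n=2,m=3: not 2>3, acc = 23+2 = 25
n=2,m=4: not 2>4, acc = 25+2 = 27
n=2,m=5: not 2>5, acc = 27+2 = 29
n=3,m=1: 3>1, acc = 29+2 = 31
n=3,m=2: 3>2, acc = 31+1 = 32
n=3,m=3: not 3>3, acc = 32+2 = 34
n=3,m=4: not 3>4, acc = 34+2 = 36
n=3,m=5: not 3>5, acc = 36+2 = 38
n=4,m=1: 4>1, acc = 38+3 = 41
n=4,m=2: 4>2, acc = 41+2 = 43
n=4,m=3: 4>3, acc = 43+1 = 44
n=4,m=4: not 4>4, acc = 44+2 = 46
n=4,m=5: not 4>5, acc = 46+2 = 48

48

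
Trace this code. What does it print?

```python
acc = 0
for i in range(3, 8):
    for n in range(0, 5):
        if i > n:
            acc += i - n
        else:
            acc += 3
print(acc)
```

i=3,n=0: 3>0, acc = 0+3 = 3
i=3,n=1: 3>1, acc = 3+2 = 5
i=3,n=2: 3>2, acc = 5+1 = 6
i=3,n=3: not 3>3, acc = 6+3 = 9
i=3,n=4: not 3>4, acc = 9+3 = 12
i=4,n=0: 4>0, acc = 12+4 = 16
i=4,n=1: 4>1, acc = 16+3 = 19
i=4,n=2: 4>2, acc = 19+2 = 21
i=4,n=3: 4>3, acc = 21+1 = 22
i=4,n=4: not 4>4, acc = 22+3 = 25
i=5,n=0: 5>0, acc = 25+5 = 30
i=5,n=1: 5>1, acc = 30+4 = 34
i=5,n=2: 5>2, acc = 34+3 = 37
i=5,n=3: 5>3, acc = 37+2 = 39
i=5,n=4: 5>4, acc = 39+1 = 40
i=6,n=0: 6>0, acc = 40+6 = 46
i=6,n=1: 6>1, acc = 46+5 = 51
i=6,n=2: 6>2, acc = 51+4 = 55
i=6,n=3: 6>3, acc = 55+3 = 58
i=6,n=4: 6>4, acc = 58+2 = 60
i=7,n=0: 7>0, acc = 60+7 = 67
i=7,n=1: 7>1, acc = 67+6 = 73
i=7,n=2: 7>2, acc = 73+5 = 78
i=7,n=3: 7>3, acc = 78+4 = 82
i=7,n=4: 7>4, acc = 82+3 = 85

85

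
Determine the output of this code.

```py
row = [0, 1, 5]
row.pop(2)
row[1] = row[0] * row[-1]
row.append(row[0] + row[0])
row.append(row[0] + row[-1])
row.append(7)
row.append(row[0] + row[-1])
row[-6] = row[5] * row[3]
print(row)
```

[0, 0, 0, 0, 7, 7]

pop(2) removes 5 → [0, 1]
row[1] = row[0]*row[-1] = 0*1 = 0 → [0, 0]
append row[0]+row[0] = 0+0 = 0 → [0, 0, 0]
append row[0]+row[-1] = 0+0 = 0 → [0, 0, 0, 0]
append 7 → [0, 0, 0, 0, 7]
append row[0]+row[-1] = 0+7 = 7 → [0, 0, 0, 0, 7, 7]
row[-6] = row[5]*row[3] = 7*0 = 0 → [0, 0, 0, 0, 7, 7]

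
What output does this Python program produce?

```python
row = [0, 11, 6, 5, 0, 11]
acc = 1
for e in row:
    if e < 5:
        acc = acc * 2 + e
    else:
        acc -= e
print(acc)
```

-51

e=0: <5, acc = 1*2+0 = 2
e=11: not <5, acc = 2-11 = -9
e=6: not <5, acc = (-9)-6 = -15
e=5: not <5, acc = (-15)-5 = -20
e=0: <5, acc = (-20)*2+0 = -40
e=11: not <5, acc = (-40)-11 = -51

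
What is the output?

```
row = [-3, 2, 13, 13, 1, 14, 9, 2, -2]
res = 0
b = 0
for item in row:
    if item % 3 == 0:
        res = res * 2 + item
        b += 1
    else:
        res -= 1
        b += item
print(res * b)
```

item=-3: %3==0, res = 0*2+(-3) = -3; b=1
item=2: not %3==0, res = (-3)-1 = -4; b=3
item=13: not %3==0, res = (-4)-1 = -5; b=16
item=13: not %3==0, res = (-5)-1 = -6; b=29
item=1: not %3==0, res = (-6)-1 = -7; b=30
item=14: not %3==0, res = (-7)-1 = -8; b=44
item=9: %3==0, res = (-8)*2+9 = -7; b=45
item=2: not %3==0, res = (-7)-1 = -8; b=47
item=-2: not %3==0, res = (-8)-1 = -9; b=45
res*b = (-9)*45 = -405

-405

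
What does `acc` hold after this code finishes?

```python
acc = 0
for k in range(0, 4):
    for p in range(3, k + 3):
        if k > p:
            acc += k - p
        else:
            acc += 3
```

k=1,p=3: not 1>3, acc = 0+3 = 3
k=2,p=3: not 2>3, acc = 3+3 = 6
k=2,p=4: not 2>4, acc = 6+3 = 9
k=3,p=3: not 3>3, acc = 9+3 = 12
k=3,p=4: not 3>4, acc = 12+3 = 15
k=3,p=5: not 3>5, acc = 15+3 = 18

18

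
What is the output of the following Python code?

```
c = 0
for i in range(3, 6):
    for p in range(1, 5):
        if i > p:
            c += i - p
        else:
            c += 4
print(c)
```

i=3,p=1: 3>1, c = 0+2 = 2
i=3,p=2: 3>2, c = 2+1 = 3
i=3,p=3: not 3>3, c = 3+4 = 7
i=3,p=4: not 3>4, c = 7+4 = 11
i=4,p=1: 4>1, c = 11+3 = 14
i=4,p=2: 4>2, c = 14+2 = 16
i=4,p=3: 4>3, c = 16+1 = 17
i=4,p=4: not 4>4, c = 17+4 = 21
i=5,p=1: 5>1, c = 21+4 = 25
i=5,p=2: 5>2, c = 25+3 = 28
i=5,p=3: 5>3, c = 28+2 = 30
i=5,p=4: 5>4, c = 30+1 = 31

31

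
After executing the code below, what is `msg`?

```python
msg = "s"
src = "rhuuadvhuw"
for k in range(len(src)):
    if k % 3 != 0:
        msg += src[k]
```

k=0: skip
k=1: add 'h' → 'sh'
k=2: add 'u' → 'shu'
k=3: skip
k=4: add 'a' → 'shua'
k=5: add 'd' → 'shuad'
k=6: skip
k=7: add 'h' → 'shuadh'
k=8: add 'u' → 'shuadhu'
k=9: skip

'shuadhu'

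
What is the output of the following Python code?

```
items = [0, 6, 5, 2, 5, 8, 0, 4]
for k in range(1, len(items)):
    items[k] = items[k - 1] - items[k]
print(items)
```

[0, -6, -11, -13, -18, -26, -26, -30]

k=1: items[1] = 0-6 = -6 → [0, -6, 5, 2, 5, 8, 0, 4]
k=2: items[2] = (-6)-5 = -11 → [0, -6, -11, 2, 5, 8, 0, 4]
k=3: items[3] = (-11)-2 = -13 → [0, -6, -11, -13, 5, 8, 0, 4]
k=4: items[4] = (-13)-5 = -18 → [0, -6, -11, -13, -18, 8, 0, 4]
k=5: items[5] = (-18)-8 = -26 → [0, -6, -11, -13, -18, -26, 0, 4]
k=6: items[6] = (-26)-0 = -26 → [0, -6, -11, -13, -18, -26, -26, 4]
k=7: items[7] = (-26)-4 = -30 → [0, -6, -11, -13, -18, -26, -26, -30]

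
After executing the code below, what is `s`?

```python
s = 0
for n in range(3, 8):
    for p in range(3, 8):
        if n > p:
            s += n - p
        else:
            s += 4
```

80

n=3,p=3: not 3>3, s = 0+4 = 4
n=3,p=4: not 3>4, s = 4+4 = 8
n=3,p=5: not 3>5, s = 8+4 = 12
n=3,p=6: not 3>6, s = 12+4 = 16
n=3,p=7: not 3>7, s = 16+4 = 20
n=4,p=3: 4>3, s = 20+1 = 21
n=4,p=4: not 4>4, s = 21+4 = 25
n=4,p=5: not 4>5, s = 25+4 = 29
n=4,p=6: not 4>6, s = 29+4 = 33
n=4,p=7: not 4>7, s = 33+4 = 37
n=5,p=3: 5>3, s = 37+2 = 39
n=5,p=4: 5>4, s = 39+1 = 40
n=5,p=5: not 5>5, s = 40+4 = 44
n=5,p=6: not 5>6, s = 44+4 = 48
n=5,p=7: not 5>7, s = 48+4 = 52
n=6,p=3: 6>3, s = 52+3 = 55
n=6,p=4: 6>4, s = 55+2 = 57
n=6,p=5: 6>5, s = 57+1 = 58
n=6,p=6: not 6>6, s = 58+4 = 62
n=6,p=7: not 6>7, s = 62+4 = 66
n=7,p=3: 7>3, s = 66+4 = 70
n=7,p=4: 7>4, s = 70+3 = 73
n=7,p=5: 7>5, s = 73+2 = 75
n=7,p=6: 7>6, s = 75+1 = 76
n=7,p=7: not 7>7, s = 76+4 = 80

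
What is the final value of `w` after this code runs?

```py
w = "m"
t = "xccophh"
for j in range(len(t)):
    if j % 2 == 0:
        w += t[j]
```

'mxcph'

j=0: add 'x' → 'mx'
j=1: skip
j=2: add 'c' → 'mxc'
j=3: skip
j=4: add 'p' → 'mxcp'
j=5: skip
j=6: add 'h' → 'mxcph'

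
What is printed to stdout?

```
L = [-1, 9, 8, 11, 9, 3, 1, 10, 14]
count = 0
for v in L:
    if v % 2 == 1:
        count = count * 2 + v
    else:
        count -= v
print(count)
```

91

v=-1: odd, count = 0*2+(-1) = -1
v=9: odd, count = (-1)*2+9 = 7
v=8: not odd, count = 7-8 = -1
v=11: odd, count = (-1)*2+11 = 9
v=9: odd, count = 9*2+9 = 27
v=3: odd, count = 27*2+3 = 57
v=1: odd, count = 57*2+1 = 115
v=10: not odd, count = 115-10 = 105
v=14: not odd, count = 105-14 = 91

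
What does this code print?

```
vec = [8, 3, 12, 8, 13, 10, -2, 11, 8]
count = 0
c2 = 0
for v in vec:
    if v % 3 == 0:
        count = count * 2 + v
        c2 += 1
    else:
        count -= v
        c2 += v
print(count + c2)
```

v=8: not %3==0, count = 0-8 = -8; c2=8
v=3: %3==0, count = (-8)*2+3 = -13; c2=9
v=12: %3==0, count = (-13)*2+12 = -14; c2=10
v=8: not %3==0, count = (-14)-8 = -22; c2=18
v=13: not %3==0, count = (-22)-13 = -35; c2=31
v=10: not %3==0, count = (-35)-10 = -45; c2=41
v=-2: not %3==0, count = (-45)-(-2) = -43; c2=39
v=11: not %3==0, count = (-43)-11 = -54; c2=50
v=8: not %3==0, count = (-54)-8 = -62; c2=58
count+c2 = (-62)+58 = -4

-4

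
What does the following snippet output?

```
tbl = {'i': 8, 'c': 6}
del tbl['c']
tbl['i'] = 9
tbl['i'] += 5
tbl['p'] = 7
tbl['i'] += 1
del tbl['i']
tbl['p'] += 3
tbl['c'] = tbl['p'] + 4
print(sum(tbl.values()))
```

del 'c' → {'i': 8}
tbl['i'] = 9 → {'i': 9}
tbl['i'] = 9+5 = 14 → {'i': 14}
tbl['p'] = 7 → {'i': 14, 'p': 7}
tbl['i'] = 14+1 = 15 → {'i': 15, 'p': 7}
del 'i' → {'p': 7}
tbl['p'] = 7+3 = 10 → {'p': 10}
tbl['c'] = tbl['p']+4 = 14 → {'p': 10, 'c': 14}
sum of values = 24

24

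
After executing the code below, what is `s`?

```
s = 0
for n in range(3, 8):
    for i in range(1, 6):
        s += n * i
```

375

n=3,i=1: s = 0+3 = 3
n=3,i=2: s = 3+6 = 9
n=3,i=3: s = 9+9 = 18
n=3,i=4: s = 18+12 = 30
n=3,i=5: s = 30+15 = 45
n=4,i=1: s = 45+4 = 49
n=4,i=2: s = 49+8 = 57
n=4,i=3: s = 57+12 = 69
n=4,i=4: s = 69+16 = 85
n=4,i=5: s = 85+20 = 105
n=5,i=1: s = 105+5 = 110
n=5,i=2: s = 110+10 = 120
n=5,i=3: s = 120+15 = 135
n=5,i=4: s = 135+20 = 155
n=5,i=5: s = 155+25 = 180
n=6,i=1: s = 180+6 = 186
n=6,i=2: s = 186+12 = 198
n=6,i=3: s = 198+18 = 216
n=6,i=4: s = 216+24 = 240
n=6,i=5: s = 240+30 = 270
n=7,i=1: s = 270+7 = 277
n=7,i=2: s = 277+14 = 291
n=7,i=3: s = 291+21 = 312
n=7,i=4: s = 312+28 = 340
n=7,i=5: s = 340+35 = 375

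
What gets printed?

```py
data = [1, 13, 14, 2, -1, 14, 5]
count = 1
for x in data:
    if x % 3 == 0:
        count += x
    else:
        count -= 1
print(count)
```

-6

x=1: not %3==0, count = 1-1 = 0
x=13: not %3==0, count = 0-1 = -1
x=14: not %3==0, count = (-1)-1 = -2
x=2: not %3==0, count = (-2)-1 = -3
x=-1: not %3==0, count = (-3)-1 = -4
x=14: not %3==0, count = (-4)-1 = -5
x=5: not %3==0, count = (-5)-1 = -6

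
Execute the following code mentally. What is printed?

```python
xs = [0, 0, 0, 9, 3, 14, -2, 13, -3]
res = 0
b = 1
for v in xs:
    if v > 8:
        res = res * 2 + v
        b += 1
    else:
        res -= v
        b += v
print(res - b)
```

70

v=0: not >8, res = 0-0 = 0; b=1
v=0: not >8, res = 0-0 = 0; b=1
v=0: not >8, res = 0-0 = 0; b=1
v=9: >8, res = 0*2+9 = 9; b=2
v=3: not >8, res = 9-3 = 6; b=5
v=14: >8, res = 6*2+14 = 26; b=6
v=-2: not >8, res = 26-(-2) = 28; b=4
v=13: >8, res = 28*2+13 = 69; b=5
v=-3: not >8, res = 69-(-3) = 72; b=2
res-b = 72-2 = 70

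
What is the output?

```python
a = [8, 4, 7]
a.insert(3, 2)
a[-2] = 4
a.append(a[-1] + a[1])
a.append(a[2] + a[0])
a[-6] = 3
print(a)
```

[3, 4, 4, 2, 6, 12]

insert 2 at 3 → [8, 4, 7, 2]
a[-2] = 4 → [8, 4, 4, 2]
append a[-1]+a[1] = 2+4 = 6 → [8, 4, 4, 2, 6]
append a[2]+a[0] = 4+8 = 12 → [8, 4, 4, 2, 6, 12]
a[-6] = 3 → [3, 4, 4, 2, 6, 12]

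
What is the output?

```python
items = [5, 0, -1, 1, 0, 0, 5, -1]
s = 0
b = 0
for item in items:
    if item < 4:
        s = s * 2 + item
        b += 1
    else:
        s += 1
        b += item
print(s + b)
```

item=5: not <4, s = 0+1 = 1; b=5
item=0: <4, s = 1*2+0 = 2; b=6
item=-1: <4, s = 2*2+(-1) = 3; b=7
item=1: <4, s = 3*2+1 = 7; b=8
item=0: <4, s = 7*2+0 = 14; b=9
item=0: <4, s = 14*2+0 = 28; b=10
item=5: not <4, s = 28+1 = 29; b=15
item=-1: <4, s = 29*2+(-1) = 57; b=16
s+b = 57+16 = 73

73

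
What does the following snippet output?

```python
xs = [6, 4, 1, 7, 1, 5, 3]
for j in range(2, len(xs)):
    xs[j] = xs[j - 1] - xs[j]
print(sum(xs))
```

j=2: xs[2] = 4-1 = 3 → [6, 4, 3, 7, 1, 5, 3]
j=3: xs[3] = 3-7 = -4 → [6, 4, 3, -4, 1, 5, 3]
j=4: xs[4] = (-4)-1 = -5 → [6, 4, 3, -4, -5, 5, 3]
j=5: xs[5] = (-5)-5 = -10 → [6, 4, 3, -4, -5, -10, 3]
j=6: xs[6] = (-10)-3 = -13 → [6, 4, 3, -4, -5, -10, -13]
sum = -19

-19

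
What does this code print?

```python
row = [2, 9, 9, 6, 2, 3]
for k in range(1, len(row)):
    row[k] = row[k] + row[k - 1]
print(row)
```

[2, 11, 20, 26, 28, 31]

k=1: row[1] = 9+2 = 11 → [2, 11, 9, 6, 2, 3]
k=2: row[2] = 9+11 = 20 → [2, 11, 20, 6, 2, 3]
k=3: row[3] = 6+20 = 26 → [2, 11, 20, 26, 2, 3]
k=4: row[4] = 2+26 = 28 → [2, 11, 20, 26, 28, 3]
k=5: row[5] = 3+28 = 31 → [2, 11, 20, 26, 28, 31]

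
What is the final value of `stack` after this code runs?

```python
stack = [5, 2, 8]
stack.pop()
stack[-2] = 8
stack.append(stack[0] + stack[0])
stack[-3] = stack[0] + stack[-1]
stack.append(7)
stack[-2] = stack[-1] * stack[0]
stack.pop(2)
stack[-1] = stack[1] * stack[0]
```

[24, 2, 48]

pop() removes 8 → [5, 2]
stack[-2] = 8 → [8, 2]
append stack[0]+stack[0] = 8+8 = 16 → [8, 2, 16]
stack[-3] = stack[0]+stack[-1] = 8+16 = 24 → [24, 2, 16]
append 7 → [24, 2, 16, 7]
stack[-2] = stack[-1]*stack[0] = 7*24 = 168 → [24, 2, 168, 7]
pop(2) removes 168 → [24, 2, 7]
stack[-1] = stack[1]*stack[0] = 2*24 = 48 → [24, 2, 48]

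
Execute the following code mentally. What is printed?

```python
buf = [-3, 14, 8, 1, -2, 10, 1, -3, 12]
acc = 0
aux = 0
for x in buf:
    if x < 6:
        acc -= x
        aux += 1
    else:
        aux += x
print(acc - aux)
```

x=-3: <6, acc = 0-(-3) = 3; aux=1
x=14: not <6; aux=15
x=8: not <6; aux=23
x=1: <6, acc = 3-1 = 2; aux=24
x=-2: <6, acc = 2-(-2) = 4; aux=25
x=10: not <6; aux=35
x=1: <6, acc = 4-1 = 3; aux=36
x=-3: <6, acc = 3-(-3) = 6; aux=37
x=12: not <6; aux=49
acc-aux = 6-49 = -43

-43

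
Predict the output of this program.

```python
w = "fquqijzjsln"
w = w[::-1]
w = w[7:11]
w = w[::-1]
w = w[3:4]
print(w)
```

q

reverse → 'nlsjzjiquqf'
slice [7:11] → 'quqf'
reverse → 'fquq'
slice [3:4] → 'q'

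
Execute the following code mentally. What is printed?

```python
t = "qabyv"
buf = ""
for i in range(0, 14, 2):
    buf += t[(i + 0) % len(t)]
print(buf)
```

qbvayqb

i=0: add t[0]='q' → 'q'
i=2: add t[2]='b' → 'qb'
i=4: add t[4]='v' → 'qbv'
i=6: add t[1]='a' → 'qbva'
i=8: add t[3]='y' → 'qbvay'
i=10: add t[0]='q' → 'qbvayq'
i=12: add t[2]='b' → 'qbvayqb'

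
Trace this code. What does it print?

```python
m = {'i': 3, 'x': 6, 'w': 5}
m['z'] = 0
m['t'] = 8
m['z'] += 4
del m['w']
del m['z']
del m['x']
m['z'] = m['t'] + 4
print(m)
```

{'i': 3, 't': 8, 'z': 12}

m['z'] = 0 → {'i': 3, 'x': 6, 'w': 5, 'z': 0}
m['t'] = 8 → {'i': 3, 'x': 6, 'w': 5, 'z': 0, 't': 8}
m['z'] = 0+4 = 4 → {'i': 3, 'x': 6, 'w': 5, 'z': 4, 't': 8}
del 'w' → {'i': 3, 'x': 6, 'z': 4, 't': 8}
del 'z' → {'i': 3, 'x': 6, 't': 8}
del 'x' → {'i': 3, 't': 8}
m['z'] = m['t']+4 = 12 → {'i': 3, 't': 8, 'z': 12}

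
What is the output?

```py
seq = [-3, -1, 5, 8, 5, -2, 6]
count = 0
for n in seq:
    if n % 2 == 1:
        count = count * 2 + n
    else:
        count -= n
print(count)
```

n=-3: odd, count = 0*2+(-3) = -3
n=-1: odd, count = (-3)*2+(-1) = -7
n=5: odd, count = (-7)*2+5 = -9
n=8: not odd, count = (-9)-8 = -17
n=5: odd, count = (-17)*2+5 = -29
n=-2: not odd, count = (-29)-(-2) = -27
n=6: not odd, count = (-27)-6 = -33

-33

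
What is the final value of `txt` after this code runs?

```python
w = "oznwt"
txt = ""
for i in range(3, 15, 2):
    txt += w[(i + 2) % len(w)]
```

'ontzwo'

i=3: add w[0]='o' → 'o'
i=5: add w[2]='n' → 'on'
i=7: add w[4]='t' → 'ont'
i=9: add w[1]='z' → 'ontz'
i=11: add w[3]='w' → 'ontzw'
i=13: add w[0]='o' → 'ontzwo'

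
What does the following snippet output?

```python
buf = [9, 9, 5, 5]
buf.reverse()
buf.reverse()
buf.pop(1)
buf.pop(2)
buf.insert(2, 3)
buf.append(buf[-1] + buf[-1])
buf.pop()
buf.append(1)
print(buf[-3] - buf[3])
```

reverse → [5, 5, 9, 9]
reverse → [9, 9, 5, 5]
pop(1) removes 9 → [9, 5, 5]
pop(2) removes 5 → [9, 5]
insert 3 at 2 → [9, 5, 3]
append buf[-1]+buf[-1] = 3+3 = 6 → [9, 5, 3, 6]
pop() removes 6 → [9, 5, 3]
append 1 → [9, 5, 3, 1]
buf[-3]-buf[3] = 5-1 = 4

4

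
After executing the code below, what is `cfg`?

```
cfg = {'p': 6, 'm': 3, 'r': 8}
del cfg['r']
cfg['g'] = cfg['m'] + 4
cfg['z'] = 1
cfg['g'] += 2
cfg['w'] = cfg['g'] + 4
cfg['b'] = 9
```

{'p': 6, 'm': 3, 'g': 9, 'z': 1, 'w': 13, 'b': 9}

del 'r' → {'p': 6, 'm': 3}
cfg['g'] = cfg['m']+4 = 7 → {'p': 6, 'm': 3, 'g': 7}
cfg['z'] = 1 → {'p': 6, 'm': 3, 'g': 7, 'z': 1}
cfg['g'] = 7+2 = 9 → {'p': 6, 'm': 3, 'g': 9, 'z': 1}
cfg['w'] = cfg['g']+4 = 13 → {'p': 6, 'm': 3, 'g': 9, 'z': 1, 'w': 13}
cfg['b'] = 9 → {'p': 6, 'm': 3, 'g': 9, 'z': 1, 'w': 13, 'b': 9}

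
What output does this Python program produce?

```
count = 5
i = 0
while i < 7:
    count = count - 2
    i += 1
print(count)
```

-9

i=0: count = 5-2 = 3
i=1: count = 3-2 = 1
i=2: count = 1-2 = -1
i=3: count = (-1)-2 = -3
i=4: count = (-3)-2 = -5
i=5: count = (-5)-2 = -7
i=6: count = (-7)-2 = -9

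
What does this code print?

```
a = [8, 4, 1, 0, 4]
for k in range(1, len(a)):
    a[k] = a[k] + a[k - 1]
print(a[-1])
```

17

k=1: a[1] = 4+8 = 12 → [8, 12, 1, 0, 4]
k=2: a[2] = 1+12 = 13 → [8, 12, 13, 0, 4]
k=3: a[3] = 0+13 = 13 → [8, 12, 13, 13, 4]
k=4: a[4] = 4+13 = 17 → [8, 12, 13, 13, 17]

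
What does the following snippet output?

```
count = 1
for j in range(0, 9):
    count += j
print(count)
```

37

j=0: count = 1+0 = 1
j=1: count = 1+1 = 2
j=2: count = 2+2 = 4
j=3: count = 4+3 = 7
j=4: count = 7+4 = 11
j=5: count = 11+5 = 16
j=6: count = 16+6 = 22
j=7: count = 22+7 = 29
j=8: count = 29+8 = 37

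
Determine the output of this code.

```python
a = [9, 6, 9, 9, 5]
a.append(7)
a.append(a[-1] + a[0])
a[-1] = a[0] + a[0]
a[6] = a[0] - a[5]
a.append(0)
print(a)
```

append 7 → [9, 6, 9, 9, 5, 7]
append a[-1]+a[0] = 7+9 = 16 → [9, 6, 9, 9, 5, 7, 16]
a[-1] = a[0]+a[0] = 9+9 = 18 → [9, 6, 9, 9, 5, 7, 18]
a[6] = a[0]-a[5] = 9-7 = 2 → [9, 6, 9, 9, 5, 7, 2]
append 0 → [9, 6, 9, 9, 5, 7, 2, 0]

[9, 6, 9, 9, 5, 7, 2, 0]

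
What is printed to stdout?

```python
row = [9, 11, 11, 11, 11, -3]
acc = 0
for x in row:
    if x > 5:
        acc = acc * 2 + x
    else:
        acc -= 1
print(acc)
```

308

x=9: >5, acc = 0*2+9 = 9
x=11: >5, acc = 9*2+11 = 29
x=11: >5, acc = 29*2+11 = 69
x=11: >5, acc = 69*2+11 = 149
x=11: >5, acc = 149*2+11 = 309
x=-3: not >5, acc = 309-1 = 308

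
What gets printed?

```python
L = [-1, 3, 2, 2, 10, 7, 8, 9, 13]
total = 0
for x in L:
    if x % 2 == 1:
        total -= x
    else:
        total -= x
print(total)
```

-53

x=-1: odd, total = 0-(-1) = 1
x=3: odd, total = 1-3 = -2
x=2: not odd, total = (-2)-2 = -4
x=2: not odd, total = (-4)-2 = -6
x=10: not odd, total = (-6)-10 = -16
x=7: odd, total = (-16)-7 = -23
x=8: not odd, total = (-23)-8 = -31
x=9: odd, total = (-31)-9 = -40
x=13: odd, total = (-40)-13 = -53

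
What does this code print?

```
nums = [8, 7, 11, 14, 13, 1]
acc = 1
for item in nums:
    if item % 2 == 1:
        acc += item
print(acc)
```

33

item=8: not odd
item=7: odd, acc = 1+7 = 8
item=11: odd, acc = 8+11 = 19
item=14: not odd
item=13: odd, acc = 19+13 = 32
item=1: odd, acc = 32+1 = 33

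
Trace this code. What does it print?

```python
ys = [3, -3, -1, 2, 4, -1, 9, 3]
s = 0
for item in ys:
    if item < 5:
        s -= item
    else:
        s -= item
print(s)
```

-16

item=3: <5, s = 0-3 = -3
item=-3: <5, s = (-3)-(-3) = 0
item=-1: <5, s = 0-(-1) = 1
item=2: <5, s = 1-2 = -1
item=4: <5, s = (-1)-4 = -5
item=-1: <5, s = (-5)-(-1) = -4
item=9: not <5, s = (-4)-9 = -13
item=3: <5, s = (-13)-3 = -16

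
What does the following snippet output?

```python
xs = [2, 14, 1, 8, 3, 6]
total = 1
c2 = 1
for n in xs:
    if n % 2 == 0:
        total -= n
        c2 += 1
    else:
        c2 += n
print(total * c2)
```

-261

n=2: even, total = 1-2 = -1; c2=2
n=14: even, total = (-1)-14 = -15; c2=3
n=1: not even; c2=4
n=8: even, total = (-15)-8 = -23; c2=5
n=3: not even; c2=8
n=6: even, total = (-23)-6 = -29; c2=9
total*c2 = (-29)*9 = -261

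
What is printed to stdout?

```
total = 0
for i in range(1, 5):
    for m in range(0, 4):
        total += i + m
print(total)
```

i=1,m=0: total = 0+1 = 1
i=1,m=1: total = 1+2 = 3
i=1,m=2: total = 3+3 = 6
i=1,m=3: total = 6+4 = 10
i=2,m=0: total = 10+2 = 12
i=2,m=1: total = 12+3 = 15
i=2,m=2: total = 15+4 = 19
i=2,m=3: total = 19+5 = 24
i=3,m=0: total = 24+3 = 27
i=3,m=1: total = 27+4 = 31
i=3,m=2: total = 31+5 = 36
i=3,m=3: total = 36+6 = 42
i=4,m=0: total = 42+4 = 46
i=4,m=1: total = 46+5 = 51
i=4,m=2: total = 51+6 = 57
i=4,m=3: total = 57+7 = 64

64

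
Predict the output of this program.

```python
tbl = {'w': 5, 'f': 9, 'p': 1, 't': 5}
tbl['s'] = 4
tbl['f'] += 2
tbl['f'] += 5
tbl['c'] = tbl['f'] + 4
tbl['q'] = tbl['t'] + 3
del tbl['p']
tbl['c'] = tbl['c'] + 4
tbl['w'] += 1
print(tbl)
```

{'w': 6, 'f': 16, 't': 5, 's': 4, 'c': 24, 'q': 8}

tbl['s'] = 4 → {'w': 5, 'f': 9, 'p': 1, 't': 5, 's': 4}
tbl['f'] = 9+2 = 11 → {'w': 5, 'f': 11, 'p': 1, 't': 5, 's': 4}
tbl['f'] = 11+5 = 16 → {'w': 5, 'f': 16, 'p': 1, 't': 5, 's': 4}
tbl['c'] = tbl['f']+4 = 20 → {'w': 5, 'f': 16, 'p': 1, 't': 5, 's': 4, 'c': 20}
tbl['q'] = tbl['t']+3 = 8 → {'w': 5, 'f': 16, 'p': 1, 't': 5, 's': 4, 'c': 20, 'q': 8}
del 'p' → {'w': 5, 'f': 16, 't': 5, 's': 4, 'c': 20, 'q': 8}
tbl['c'] = tbl['c']+4 = 24 → {'w': 5, 'f': 16, 't': 5, 's': 4, 'c': 24, 'q': 8}
tbl['w'] = 5+1 = 6 → {'w': 6, 'f': 16, 't': 5, 's': 4, 'c': 24, 'q': 8}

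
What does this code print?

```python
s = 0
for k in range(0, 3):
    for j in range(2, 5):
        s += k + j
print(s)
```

36

k=0,j=2: s = 0+2 = 2
k=0,j=3: s = 2+3 = 5
k=0,j=4: s = 5+4 = 9
k=1,j=2: s = 9+3 = 12
k=1,j=3: s = 12+4 = 16
k=1,j=4: s = 16+5 = 21
k=2,j=2: s = 21+4 = 25
k=2,j=3: s = 25+5 = 30
k=2,j=4: s = 30+6 = 36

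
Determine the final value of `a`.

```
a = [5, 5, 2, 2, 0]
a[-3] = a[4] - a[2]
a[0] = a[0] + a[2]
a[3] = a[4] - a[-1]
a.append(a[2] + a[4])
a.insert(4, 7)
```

a[-3] = a[4]-a[2] = 0-2 = -2 → [5, 5, -2, 2, 0]
a[0] = a[0]+a[2] = 5+(-2) = 3 → [3, 5, -2, 2, 0]
a[3] = a[4]-a[-1] = 0-0 = 0 → [3, 5, -2, 0, 0]
append a[2]+a[4] = (-2)+0 = -2 → [3, 5, -2, 0, 0, -2]
insert 7 at 4 → [3, 5, -2, 0, 7, 0, -2]

[3, 5, -2, 0, 7, 0, -2]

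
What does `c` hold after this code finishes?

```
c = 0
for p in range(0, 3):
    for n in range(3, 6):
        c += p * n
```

p=0,n=3: c = 0+0 = 0
p=0,n=4: c = 0+0 = 0
p=0,n=5: c = 0+0 = 0
p=1,n=3: c = 0+3 = 3
p=1,n=4: c = 3+4 = 7
p=1,n=5: c = 7+5 = 12
p=2,n=3: c = 12+6 = 18
p=2,n=4: c = 18+8 = 26
p=2,n=5: c = 26+10 = 36

36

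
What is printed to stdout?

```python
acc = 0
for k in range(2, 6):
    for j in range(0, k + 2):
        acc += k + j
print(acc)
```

134

k=2,j=0: acc = 0+2 = 2
k=2,j=1: acc = 2+3 = 5
k=2,j=2: acc = 5+4 = 9
k=2,j=3: acc = 9+5 = 14
k=3,j=0: acc = 14+3 = 17
k=3,j=1: acc = 17+4 = 21
k=3,j=2: acc = 21+5 = 26
k=3,j=3: acc = 26+6 = 32
k=3,j=4: acc = 32+7 = 39
k=4,j=0: acc = 39+4 = 43
k=4,j=1: acc = 43+5 = 48
k=4,j=2: acc = 48+6 = 54
k=4,j=3: acc = 54+7 = 61
k=4,j=4: acc = 61+8 = 69
k=4,j=5: acc = 69+9 = 78
k=5,j=0: acc = 78+5 = 83
k=5,j=1: acc = 83+6 = 89
k=5,j=2: acc = 89+7 = 96
k=5,j=3: acc = 96+8 = 104
k=5,j=4: acc = 104+9 = 113
k=5,j=5: acc = 113+10 = 123
k=5,j=6: acc = 123+11 = 134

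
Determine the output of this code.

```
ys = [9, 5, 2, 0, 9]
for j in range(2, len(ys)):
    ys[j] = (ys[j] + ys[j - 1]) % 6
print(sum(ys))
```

j=2: ys[2] = (2+5)%6 = 1 → [9, 5, 1, 0, 9]
j=3: ys[3] = (0+1)%6 = 1 → [9, 5, 1, 1, 9]
j=4: ys[4] = (9+1)%6 = 4 → [9, 5, 1, 1, 4]
sum = 20

20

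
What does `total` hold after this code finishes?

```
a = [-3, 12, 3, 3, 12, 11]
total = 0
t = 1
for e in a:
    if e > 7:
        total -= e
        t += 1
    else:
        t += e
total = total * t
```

-245

e=-3: not >7; t=-2
e=12: >7, total = 0-12 = -12; t=-1
e=3: not >7; t=2
e=3: not >7; t=5
e=12: >7, total = (-12)-12 = -24; t=6
e=11: >7, total = (-24)-11 = -35; t=7
total*t = (-35)*7 = -245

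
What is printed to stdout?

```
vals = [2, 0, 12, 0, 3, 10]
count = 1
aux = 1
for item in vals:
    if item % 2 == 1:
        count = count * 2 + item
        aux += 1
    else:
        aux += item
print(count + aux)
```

31

item=2: not odd; aux=3
item=0: not odd; aux=3
item=12: not odd; aux=15
item=0: not odd; aux=15
item=3: odd, count = 1*2+3 = 5; aux=16
item=10: not odd; aux=26
count+aux = 5+26 = 31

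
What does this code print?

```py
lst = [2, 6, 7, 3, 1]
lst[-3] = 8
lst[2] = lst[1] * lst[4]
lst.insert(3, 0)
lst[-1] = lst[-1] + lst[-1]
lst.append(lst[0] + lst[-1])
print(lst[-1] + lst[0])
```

6

lst[-3] = 8 → [2, 6, 8, 3, 1]
lst[2] = lst[1]*lst[4] = 6*1 = 6 → [2, 6, 6, 3, 1]
insert 0 at 3 → [2, 6, 6, 0, 3, 1]
lst[-1] = lst[-1]+lst[-1] = 1+1 = 2 → [2, 6, 6, 0, 3, 2]
append lst[0]+lst[-1] = 2+2 = 4 → [2, 6, 6, 0, 3, 2, 4]
lst[-1]+lst[0] = 4+2 = 6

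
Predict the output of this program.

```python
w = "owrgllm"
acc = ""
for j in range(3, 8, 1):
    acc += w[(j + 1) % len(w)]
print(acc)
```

llmow

j=3: add w[4]='l' → 'l'
j=4: add w[5]='l' → 'll'
j=5: add w[6]='m' → 'llm'
j=6: add w[0]='o' → 'llmo'
j=7: add w[1]='w' → 'llmow'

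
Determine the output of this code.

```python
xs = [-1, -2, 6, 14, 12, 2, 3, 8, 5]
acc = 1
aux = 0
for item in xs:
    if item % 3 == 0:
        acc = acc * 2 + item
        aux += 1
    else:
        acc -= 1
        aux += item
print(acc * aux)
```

1015

item=-1: not %3==0, acc = 1-1 = 0; aux=-1
item=-2: not %3==0, acc = 0-1 = -1; aux=-3
item=6: %3==0, acc = (-1)*2+6 = 4; aux=-2
item=14: not %3==0, acc = 4-1 = 3; aux=12
item=12: %3==0, acc = 3*2+12 = 18; aux=13
item=2: not %3==0, acc = 18-1 = 17; aux=15
item=3: %3==0, acc = 17*2+3 = 37; aux=16
item=8: not %3==0, acc = 37-1 = 36; aux=24
item=5: not %3==0, acc = 36-1 = 35; aux=29
acc*aux = 35*29 = 1015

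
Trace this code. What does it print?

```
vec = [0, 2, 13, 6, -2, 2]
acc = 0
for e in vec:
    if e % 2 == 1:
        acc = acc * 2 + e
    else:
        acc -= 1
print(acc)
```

6

e=0: not odd, acc = 0-1 = -1
e=2: not odd, acc = (-1)-1 = -2
e=13: odd, acc = (-2)*2+13 = 9
e=6: not odd, acc = 9-1 = 8
e=-2: not odd, acc = 8-1 = 7
e=2: not odd, acc = 7-1 = 6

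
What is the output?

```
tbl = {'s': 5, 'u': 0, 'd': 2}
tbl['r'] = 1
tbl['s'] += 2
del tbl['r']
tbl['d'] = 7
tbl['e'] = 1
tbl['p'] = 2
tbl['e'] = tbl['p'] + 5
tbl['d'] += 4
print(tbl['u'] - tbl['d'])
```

tbl['r'] = 1 → {'s': 5, 'u': 0, 'd': 2, 'r': 1}
tbl['s'] = 5+2 = 7 → {'s': 7, 'u': 0, 'd': 2, 'r': 1}
del 'r' → {'s': 7, 'u': 0, 'd': 2}
tbl['d'] = 7 → {'s': 7, 'u': 0, 'd': 7}
tbl['e'] = 1 → {'s': 7, 'u': 0, 'd': 7, 'e': 1}
tbl['p'] = 2 → {'s': 7, 'u': 0, 'd': 7, 'e': 1, 'p': 2}
tbl['e'] = tbl['p']+5 = 7 → {'s': 7, 'u': 0, 'd': 7, 'e': 7, 'p': 2}
tbl['d'] = 7+4 = 11 → {'s': 7, 'u': 0, 'd': 11, 'e': 7, 'p': 2}
tbl['u']-tbl['d'] = 0-11 = -11

-11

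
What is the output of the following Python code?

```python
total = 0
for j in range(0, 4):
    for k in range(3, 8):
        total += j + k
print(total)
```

j=0,k=3: total = 0+3 = 3
j=0,k=4: total = 3+4 = 7
j=0,k=5: total = 7+5 = 12
j=0,k=6: total = 12+6 = 18
j=0,k=7: total = 18+7 = 25
j=1,k=3: total = 25+4 = 29
j=1,k=4: total = 29+5 = 34
j=1,k=5: total = 34+6 = 40
j=1,k=6: total = 40+7 = 47
j=1,k=7: total = 47+8 = 55
j=2,k=3: total = 55+5 = 60
j=2,k=4: total = 60+6 = 66
j=2,k=5: total = 66+7 = 73
j=2,k=6: total = 73+8 = 81
j=2,k=7: total = 81+9 = 90
j=3,k=3: total = 90+6 = 96
j=3,k=4: total = 96+7 = 103
j=3,k=5: total = 103+8 = 111
j=3,k=6: total = 111+9 = 120
j=3,k=7: total = 120+10 = 130

130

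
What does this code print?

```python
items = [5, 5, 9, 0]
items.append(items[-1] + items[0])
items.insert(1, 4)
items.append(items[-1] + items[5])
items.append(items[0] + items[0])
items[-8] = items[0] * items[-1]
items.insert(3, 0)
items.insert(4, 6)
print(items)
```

[50, 4, 5, 0, 6, 9, 0, 5, 10, 10]

append items[-1]+items[0] = 0+5 = 5 → [5, 5, 9, 0, 5]
insert 4 at 1 → [5, 4, 5, 9, 0, 5]
append items[-1]+items[5] = 5+5 = 10 → [5, 4, 5, 9, 0, 5, 10]
append items[0]+items[0] = 5+5 = 10 → [5, 4, 5, 9, 0, 5, 10, 10]
items[-8] = items[0]*items[-1] = 5*10 = 50 → [50, 4, 5, 9, 0, 5, 10, 10]
insert 0 at 3 → [50, 4, 5, 0, 9, 0, 5, 10, 10]
insert 6 at 4 → [50, 4, 5, 0, 6, 9, 0, 5, 10, 10]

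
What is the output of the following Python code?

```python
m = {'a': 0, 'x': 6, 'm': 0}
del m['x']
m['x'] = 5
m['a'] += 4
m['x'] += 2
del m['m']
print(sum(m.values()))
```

11

del 'x' → {'a': 0, 'm': 0}
m['x'] = 5 → {'a': 0, 'm': 0, 'x': 5}
m['a'] = 0+4 = 4 → {'a': 4, 'm': 0, 'x': 5}
m['x'] = 5+2 = 7 → {'a': 4, 'm': 0, 'x': 7}
del 'm' → {'a': 4, 'x': 7}
sum of values = 11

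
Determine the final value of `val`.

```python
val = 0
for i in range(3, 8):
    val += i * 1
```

i=3: val = 0+3*1 = 3
i=4: val = 3+4*1 = 7
i=5: val = 7+5*1 = 12
i=6: val = 12+6*1 = 18
i=7: val = 18+7*1 = 25

25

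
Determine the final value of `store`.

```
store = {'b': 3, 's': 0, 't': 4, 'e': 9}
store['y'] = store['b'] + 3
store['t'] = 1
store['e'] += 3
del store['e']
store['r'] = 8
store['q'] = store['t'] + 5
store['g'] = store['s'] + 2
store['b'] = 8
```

{'b': 8, 's': 0, 't': 1, 'y': 6, 'r': 8, 'q': 6, 'g': 2}

store['y'] = store['b']+3 = 6 → {'b': 3, 's': 0, 't': 4, 'e': 9, 'y': 6}
store['t'] = 1 → {'b': 3, 's': 0, 't': 1, 'e': 9, 'y': 6}
store['e'] = 9+3 = 12 → {'b': 3, 's': 0, 't': 1, 'e': 12, 'y': 6}
del 'e' → {'b': 3, 's': 0, 't': 1, 'y': 6}
store['r'] = 8 → {'b': 3, 's': 0, 't': 1, 'y': 6, 'r': 8}
store['q'] = store['t']+5 = 6 → {'b': 3, 's': 0, 't': 1, 'y': 6, 'r': 8, 'q': 6}
store['g'] = store['s']+2 = 2 → {'b': 3, 's': 0, 't': 1, 'y': 6, 'r': 8, 'q': 6, 'g': 2}
store['b'] = 8 → {'b': 8, 's': 0, 't': 1, 'y': 6, 'r': 8, 'q': 6, 'g': 2}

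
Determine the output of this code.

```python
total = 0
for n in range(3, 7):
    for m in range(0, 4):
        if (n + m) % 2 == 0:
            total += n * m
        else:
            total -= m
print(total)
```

n=3,m=0: odd sum, total = 0-0 = 0
n=3,m=1: even sum, total = 0+3 = 3
n=3,m=2: odd sum, total = 3-2 = 1
n=3,m=3: even sum, total = 1+9 = 10
n=4,m=0: even sum, total = 10+0 = 10
n=4,m=1: odd sum, total = 10-1 = 9
n=4,m=2: even sum, total = 9+8 = 17
n=4,m=3: odd sum, total = 17-3 = 14
n=5,m=0: odd sum, total = 14-0 = 14
n=5,m=1: even sum, total = 14+5 = 19
n=5,m=2: odd sum, total = 19-2 = 17
n=5,m=3: even sum, total = 17+15 = 32
n=6,m=0: even sum, total = 32+0 = 32
n=6,m=1: odd sum, total = 32-1 = 31
n=6,m=2: even sum, total = 31+12 = 43
n=6,m=3: odd sum, total = 43-3 = 40

40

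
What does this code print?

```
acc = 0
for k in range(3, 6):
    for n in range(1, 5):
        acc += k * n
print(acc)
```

k=3,n=1: acc = 0+3 = 3
k=3,n=2: acc = 3+6 = 9
k=3,n=3: acc = 9+9 = 18
k=3,n=4: acc = 18+12 = 30
k=4,n=1: acc = 30+4 = 34
k=4,n=2: acc = 34+8 = 42
k=4,n=3: acc = 42+12 = 54
k=4,n=4: acc = 54+16 = 70
k=5,n=1: acc = 70+5 = 75
k=5,n=2: acc = 75+10 = 85
k=5,n=3: acc = 85+15 = 100
k=5,n=4: acc = 100+20 = 120

120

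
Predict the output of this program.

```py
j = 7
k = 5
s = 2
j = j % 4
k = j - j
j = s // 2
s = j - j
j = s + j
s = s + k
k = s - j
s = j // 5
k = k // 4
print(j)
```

1

j = 7%4 = 3
k = 3-3 = 0
j = 2//2 = 1
s = 1-1 = 0
j = 0+1 = 1
s = 0+0 = 0
k = 0-1 = -1
s = 1//5 = 0
k = (-1)//4 = -1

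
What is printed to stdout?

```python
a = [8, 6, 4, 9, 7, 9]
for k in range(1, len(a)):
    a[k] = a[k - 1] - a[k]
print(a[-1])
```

k=1: a[1] = 8-6 = 2 → [8, 2, 4, 9, 7, 9]
k=2: a[2] = 2-4 = -2 → [8, 2, -2, 9, 7, 9]
k=3: a[3] = (-2)-9 = -11 → [8, 2, -2, -11, 7, 9]
k=4: a[4] = (-11)-7 = -18 → [8, 2, -2, -11, -18, 9]
k=5: a[5] = (-18)-9 = -27 → [8, 2, -2, -11, -18, -27]

-27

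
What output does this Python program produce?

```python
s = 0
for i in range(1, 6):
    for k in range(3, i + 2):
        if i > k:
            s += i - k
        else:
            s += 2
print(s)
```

18

i=2,k=3: not 2>3, s = 0+2 = 2
i=3,k=3: not 3>3, s = 2+2 = 4
i=3,k=4: not 3>4, s = 4+2 = 6
i=4,k=3: 4>3, s = 6+1 = 7
i=4,k=4: not 4>4, s = 7+2 = 9
i=4,k=5: not 4>5, s = 9+2 = 11
i=5,k=3: 5>3, s = 11+2 = 13
i=5,k=4: 5>4, s = 13+1 = 14
i=5,k=5: not 5>5, s = 14+2 = 16
i=5,k=6: not 5>6, s = 16+2 = 18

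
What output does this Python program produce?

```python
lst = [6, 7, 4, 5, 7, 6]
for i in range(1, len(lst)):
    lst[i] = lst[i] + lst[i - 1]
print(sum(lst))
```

i=1: lst[1] = 7+6 = 13 → [6, 13, 4, 5, 7, 6]
i=2: lst[2] = 4+13 = 17 → [6, 13, 17, 5, 7, 6]
i=3: lst[3] = 5+17 = 22 → [6, 13, 17, 22, 7, 6]
i=4: lst[4] = 7+22 = 29 → [6, 13, 17, 22, 29, 6]
i=5: lst[5] = 6+29 = 35 → [6, 13, 17, 22, 29, 35]
sum = 122

122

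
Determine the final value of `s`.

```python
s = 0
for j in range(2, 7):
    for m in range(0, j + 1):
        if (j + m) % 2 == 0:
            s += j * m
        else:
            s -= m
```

j=2,m=0: even sum, s = 0+0 = 0
j=2,m=1: odd sum, s = 0-1 = -1
j=2,m=2: even sum, s = (-1)+4 = 3
j=3,m=0: odd sum, s = 3-0 = 3
j=3,m=1: even sum, s = 3+3 = 6
j=3,m=2: odd sum, s = 6-2 = 4
j=3,m=3: even sum, s = 4+9 = 13
j=4,m=0: even sum, s = 13+0 = 13
j=4,m=1: odd sum, s = 13-1 = 12
j=4,m=2: even sum, s = 12+8 = 20
j=4,m=3: odd sum, s = 20-3 = 17
j=4,m=4: even sum, s = 17+16 = 33
j=5,m=0: odd sum, s = 33-0 = 33
j=5,m=1: even sum, s = 33+5 = 38
j=5,m=2: odd sum, s = 38-2 = 36
j=5,m=3: even sum, s = 36+15 = 51
j=5,m=4: odd sum, s = 51-4 = 47
j=5,m=5: even sum, s = 47+25 = 72
j=6,m=0: even sum, s = 72+0 = 72
j=6,m=1: odd sum, s = 72-1 = 71
j=6,m=2: even sum, s = 71+12 = 83
j=6,m=3: odd sum, s = 83-3 = 80
j=6,m=4: even sum, s = 80+24 = 104
j=6,m=5: odd sum, s = 104-5 = 99
j=6,m=6: even sum, s = 99+36 = 135

135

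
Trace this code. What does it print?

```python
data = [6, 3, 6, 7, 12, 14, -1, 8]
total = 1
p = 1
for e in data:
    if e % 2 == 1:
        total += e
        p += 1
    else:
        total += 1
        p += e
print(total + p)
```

e=6: not odd, total = 1+1 = 2; p=7
e=3: odd, total = 2+3 = 5; p=8
e=6: not odd, total = 5+1 = 6; p=14
e=7: odd, total = 6+7 = 13; p=15
e=12: not odd, total = 13+1 = 14; p=27
e=14: not odd, total = 14+1 = 15; p=41
e=-1: odd, total = 15+(-1) = 14; p=42
e=8: not odd, total = 14+1 = 15; p=50
total+p = 15+50 = 65

65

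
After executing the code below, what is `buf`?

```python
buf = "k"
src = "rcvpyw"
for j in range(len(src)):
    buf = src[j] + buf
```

j=0: prepend 'r' → 'rk'
j=1: prepend 'c' → 'crk'
j=2: prepend 'v' → 'vcrk'
j=3: prepend 'p' → 'pvcrk'
j=4: prepend 'y' → 'ypvcrk'
j=5: prepend 'w' → 'wypvcrk'

'wypvcrk'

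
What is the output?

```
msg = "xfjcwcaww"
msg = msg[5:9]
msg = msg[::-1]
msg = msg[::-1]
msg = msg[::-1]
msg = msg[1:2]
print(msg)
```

slice [5:9] → 'caww'
reverse → 'wwac'
reverse → 'caww'
reverse → 'wwac'
slice [1:2] → 'w'

w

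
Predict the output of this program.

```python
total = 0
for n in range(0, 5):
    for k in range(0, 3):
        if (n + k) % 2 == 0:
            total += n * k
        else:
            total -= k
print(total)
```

9

n=0,k=0: even sum, total = 0+0 = 0
n=0,k=1: odd sum, total = 0-1 = -1
n=0,k=2: even sum, total = (-1)+0 = -1
n=1,k=0: odd sum, total = (-1)-0 = -1
n=1,k=1: even sum, total = (-1)+1 = 0
n=1,k=2: odd sum, total = 0-2 = -2
n=2,k=0: even sum, total = (-2)+0 = -2
n=2,k=1: odd sum, total = (-2)-1 = -3
n=2,k=2: even sum, total = (-3)+4 = 1
n=3,k=0: odd sum, total = 1-0 = 1
n=3,k=1: even sum, total = 1+3 = 4
n=3,k=2: odd sum, total = 4-2 = 2
n=4,k=0: even sum, total = 2+0 = 2
n=4,k=1: odd sum, total = 2-1 = 1
n=4,k=2: even sum, total = 1+8 = 9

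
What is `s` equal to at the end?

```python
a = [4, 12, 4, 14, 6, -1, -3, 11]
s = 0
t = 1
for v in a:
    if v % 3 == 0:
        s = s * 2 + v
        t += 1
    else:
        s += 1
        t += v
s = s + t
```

112

v=4: not %3==0, s = 0+1 = 1; t=5
v=12: %3==0, s = 1*2+12 = 14; t=6
v=4: not %3==0, s = 14+1 = 15; t=10
v=14: not %3==0, s = 15+1 = 16; t=24
v=6: %3==0, s = 16*2+6 = 38; t=25
v=-1: not %3==0, s = 38+1 = 39; t=24
v=-3: %3==0, s = 39*2+(-3) = 75; t=25
v=11: not %3==0, s = 75+1 = 76; t=36
s+t = 76+36 = 112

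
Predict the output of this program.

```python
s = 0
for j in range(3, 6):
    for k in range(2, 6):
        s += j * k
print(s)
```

j=3,k=2: s = 0+6 = 6
j=3,k=3: s = 6+9 = 15
j=3,k=4: s = 15+12 = 27
j=3,k=5: s = 27+15 = 42
j=4,k=2: s = 42+8 = 50
j=4,k=3: s = 50+12 = 62
j=4,k=4: s = 62+16 = 78
j=4,k=5: s = 78+20 = 98
j=5,k=2: s = 98+10 = 108
j=5,k=3: s = 108+15 = 123
j=5,k=4: s = 123+20 = 143
j=5,k=5: s = 143+25 = 168

168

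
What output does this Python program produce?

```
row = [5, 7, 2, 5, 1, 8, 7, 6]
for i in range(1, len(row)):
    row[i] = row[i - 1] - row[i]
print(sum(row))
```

-94

i=1: row[1] = 5-7 = -2 → [5, -2, 2, 5, 1, 8, 7, 6]
i=2: row[2] = (-2)-2 = -4 → [5, -2, -4, 5, 1, 8, 7, 6]
i=3: row[3] = (-4)-5 = -9 → [5, -2, -4, -9, 1, 8, 7, 6]
i=4: row[4] = (-9)-1 = -10 → [5, -2, -4, -9, -10, 8, 7, 6]
i=5: row[5] = (-10)-8 = -18 → [5, -2, -4, -9, -10, -18, 7, 6]
i=6: row[6] = (-18)-7 = -25 → [5, -2, -4, -9, -10, -18, -25, 6]
i=7: row[7] = (-25)-6 = -31 → [5, -2, -4, -9, -10, -18, -25, -31]
sum = -94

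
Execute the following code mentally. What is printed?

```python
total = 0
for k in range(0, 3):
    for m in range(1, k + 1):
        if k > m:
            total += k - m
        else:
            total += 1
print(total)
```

k=1,m=1: not 1>1, total = 0+1 = 1
k=2,m=1: 2>1, total = 1+1 = 2
k=2,m=2: not 2>2, total = 2+1 = 3

3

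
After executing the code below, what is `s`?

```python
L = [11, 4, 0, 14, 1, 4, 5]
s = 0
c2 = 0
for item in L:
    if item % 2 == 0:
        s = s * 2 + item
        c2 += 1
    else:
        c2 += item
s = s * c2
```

item=11: not even; c2=11
item=4: even, s = 0*2+4 = 4; c2=12
item=0: even, s = 4*2+0 = 8; c2=13
item=14: even, s = 8*2+14 = 30; c2=14
item=1: not even; c2=15
item=4: even, s = 30*2+4 = 64; c2=16
item=5: not even; c2=21
s*c2 = 64*21 = 1344

1344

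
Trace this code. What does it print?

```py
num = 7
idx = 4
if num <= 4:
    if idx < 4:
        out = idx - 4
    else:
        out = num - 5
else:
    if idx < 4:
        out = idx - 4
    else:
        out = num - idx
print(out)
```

3

num=7, idx=4
num <= 4 is False; idx < 4 is False
→ out = num - idx = 3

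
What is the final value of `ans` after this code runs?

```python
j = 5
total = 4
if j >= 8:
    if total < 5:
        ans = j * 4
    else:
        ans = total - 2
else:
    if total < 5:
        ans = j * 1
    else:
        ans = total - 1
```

j=5, total=4
j >= 8 is False; total < 5 is True
→ ans = j * 1 = 5

5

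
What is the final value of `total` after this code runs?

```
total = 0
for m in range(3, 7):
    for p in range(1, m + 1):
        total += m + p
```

m=3,p=1: total = 0+4 = 4
m=3,p=2: total = 4+5 = 9
m=3,p=3: total = 9+6 = 15
m=4,p=1: total = 15+5 = 20
m=4,p=2: total = 20+6 = 26
m=4,p=3: total = 26+7 = 33
m=4,p=4: total = 33+8 = 41
m=5,p=1: total = 41+6 = 47
m=5,p=2: total = 47+7 = 54
m=5,p=3: total = 54+8 = 62
m=5,p=4: total = 62+9 = 71
m=5,p=5: total = 71+10 = 81
m=6,p=1: total = 81+7 = 88
m=6,p=2: total = 88+8 = 96
m=6,p=3: total = 96+9 = 105
m=6,p=4: total = 105+10 = 115
m=6,p=5: total = 115+11 = 126
m=6,p=6: total = 126+12 = 138

138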